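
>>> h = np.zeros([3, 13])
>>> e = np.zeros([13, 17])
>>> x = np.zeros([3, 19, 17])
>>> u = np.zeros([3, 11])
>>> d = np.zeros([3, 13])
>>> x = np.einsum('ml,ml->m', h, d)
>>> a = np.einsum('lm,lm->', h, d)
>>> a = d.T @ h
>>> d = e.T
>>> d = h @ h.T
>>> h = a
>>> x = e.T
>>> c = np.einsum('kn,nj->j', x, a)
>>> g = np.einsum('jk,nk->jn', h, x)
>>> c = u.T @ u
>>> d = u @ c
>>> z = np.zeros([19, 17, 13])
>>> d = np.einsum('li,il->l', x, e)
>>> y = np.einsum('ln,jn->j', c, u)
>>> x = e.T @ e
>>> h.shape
(13, 13)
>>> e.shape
(13, 17)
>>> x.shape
(17, 17)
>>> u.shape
(3, 11)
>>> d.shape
(17,)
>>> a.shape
(13, 13)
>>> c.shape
(11, 11)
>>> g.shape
(13, 17)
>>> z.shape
(19, 17, 13)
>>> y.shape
(3,)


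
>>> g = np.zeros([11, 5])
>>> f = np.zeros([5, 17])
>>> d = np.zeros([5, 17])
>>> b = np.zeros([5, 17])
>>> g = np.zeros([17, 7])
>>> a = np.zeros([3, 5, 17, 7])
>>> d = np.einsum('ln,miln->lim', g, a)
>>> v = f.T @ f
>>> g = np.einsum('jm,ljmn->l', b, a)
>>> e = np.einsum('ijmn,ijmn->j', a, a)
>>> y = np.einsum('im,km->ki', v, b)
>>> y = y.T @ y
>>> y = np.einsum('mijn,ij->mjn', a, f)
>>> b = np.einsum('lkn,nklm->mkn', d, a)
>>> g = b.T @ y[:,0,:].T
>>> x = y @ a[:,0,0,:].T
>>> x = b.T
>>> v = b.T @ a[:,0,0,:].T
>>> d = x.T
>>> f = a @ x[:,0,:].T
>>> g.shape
(3, 5, 3)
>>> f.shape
(3, 5, 17, 3)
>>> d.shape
(7, 5, 3)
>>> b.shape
(7, 5, 3)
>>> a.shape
(3, 5, 17, 7)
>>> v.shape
(3, 5, 3)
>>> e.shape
(5,)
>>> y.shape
(3, 17, 7)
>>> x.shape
(3, 5, 7)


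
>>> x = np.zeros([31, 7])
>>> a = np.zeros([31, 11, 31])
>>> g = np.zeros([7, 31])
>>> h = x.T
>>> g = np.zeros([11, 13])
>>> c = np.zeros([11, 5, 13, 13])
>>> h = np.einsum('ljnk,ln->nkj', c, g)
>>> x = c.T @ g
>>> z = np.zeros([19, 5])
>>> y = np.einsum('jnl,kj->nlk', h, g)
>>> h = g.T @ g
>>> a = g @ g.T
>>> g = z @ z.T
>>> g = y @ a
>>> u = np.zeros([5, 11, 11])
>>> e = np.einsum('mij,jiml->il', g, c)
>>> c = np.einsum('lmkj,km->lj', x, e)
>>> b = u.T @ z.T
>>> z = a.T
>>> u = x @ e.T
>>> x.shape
(13, 13, 5, 13)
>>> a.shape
(11, 11)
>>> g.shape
(13, 5, 11)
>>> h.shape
(13, 13)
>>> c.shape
(13, 13)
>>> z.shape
(11, 11)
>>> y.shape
(13, 5, 11)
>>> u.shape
(13, 13, 5, 5)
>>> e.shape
(5, 13)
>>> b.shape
(11, 11, 19)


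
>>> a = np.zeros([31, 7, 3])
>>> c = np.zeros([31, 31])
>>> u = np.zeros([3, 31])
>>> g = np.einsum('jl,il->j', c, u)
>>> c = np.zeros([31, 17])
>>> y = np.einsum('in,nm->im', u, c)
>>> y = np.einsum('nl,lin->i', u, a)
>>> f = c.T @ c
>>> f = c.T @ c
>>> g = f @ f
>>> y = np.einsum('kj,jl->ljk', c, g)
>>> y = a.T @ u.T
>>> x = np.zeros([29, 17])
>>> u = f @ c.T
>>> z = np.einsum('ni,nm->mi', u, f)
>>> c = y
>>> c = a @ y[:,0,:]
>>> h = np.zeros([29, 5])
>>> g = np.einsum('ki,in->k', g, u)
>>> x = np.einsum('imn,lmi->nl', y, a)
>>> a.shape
(31, 7, 3)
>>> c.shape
(31, 7, 3)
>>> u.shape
(17, 31)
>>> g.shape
(17,)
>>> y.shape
(3, 7, 3)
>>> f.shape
(17, 17)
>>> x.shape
(3, 31)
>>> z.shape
(17, 31)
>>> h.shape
(29, 5)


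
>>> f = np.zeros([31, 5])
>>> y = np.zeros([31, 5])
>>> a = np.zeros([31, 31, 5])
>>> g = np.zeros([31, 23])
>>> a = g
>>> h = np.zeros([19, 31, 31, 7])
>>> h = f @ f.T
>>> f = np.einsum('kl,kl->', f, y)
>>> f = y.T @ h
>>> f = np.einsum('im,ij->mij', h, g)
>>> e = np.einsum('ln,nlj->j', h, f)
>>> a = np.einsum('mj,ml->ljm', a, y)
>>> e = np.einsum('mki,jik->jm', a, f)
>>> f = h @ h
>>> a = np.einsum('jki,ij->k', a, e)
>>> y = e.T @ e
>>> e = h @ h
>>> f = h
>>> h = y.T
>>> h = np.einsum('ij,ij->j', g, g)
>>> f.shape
(31, 31)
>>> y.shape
(5, 5)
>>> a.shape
(23,)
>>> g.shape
(31, 23)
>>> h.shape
(23,)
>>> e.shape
(31, 31)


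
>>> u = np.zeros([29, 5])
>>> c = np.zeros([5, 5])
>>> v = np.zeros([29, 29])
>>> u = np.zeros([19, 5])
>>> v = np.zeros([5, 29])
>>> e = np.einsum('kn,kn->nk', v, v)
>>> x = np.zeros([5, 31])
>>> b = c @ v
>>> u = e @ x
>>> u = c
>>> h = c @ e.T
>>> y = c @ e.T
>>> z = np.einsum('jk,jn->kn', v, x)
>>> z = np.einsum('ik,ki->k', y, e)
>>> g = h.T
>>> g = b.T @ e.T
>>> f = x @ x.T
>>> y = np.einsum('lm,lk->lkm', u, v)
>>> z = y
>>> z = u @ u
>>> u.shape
(5, 5)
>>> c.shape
(5, 5)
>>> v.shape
(5, 29)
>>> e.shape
(29, 5)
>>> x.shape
(5, 31)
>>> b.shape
(5, 29)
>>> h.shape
(5, 29)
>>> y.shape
(5, 29, 5)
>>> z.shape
(5, 5)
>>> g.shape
(29, 29)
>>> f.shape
(5, 5)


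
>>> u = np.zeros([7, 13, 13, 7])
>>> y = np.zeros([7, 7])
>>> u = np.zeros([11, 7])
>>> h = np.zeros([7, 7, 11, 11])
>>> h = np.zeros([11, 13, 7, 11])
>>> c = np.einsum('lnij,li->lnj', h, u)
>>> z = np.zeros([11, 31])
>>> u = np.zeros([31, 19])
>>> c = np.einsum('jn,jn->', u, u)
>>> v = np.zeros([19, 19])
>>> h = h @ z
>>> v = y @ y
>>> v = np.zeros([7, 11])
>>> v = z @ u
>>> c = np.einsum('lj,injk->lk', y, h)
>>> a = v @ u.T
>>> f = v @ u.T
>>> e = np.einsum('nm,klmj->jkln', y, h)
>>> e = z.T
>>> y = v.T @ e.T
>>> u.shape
(31, 19)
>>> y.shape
(19, 31)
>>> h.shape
(11, 13, 7, 31)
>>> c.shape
(7, 31)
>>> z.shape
(11, 31)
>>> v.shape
(11, 19)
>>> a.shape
(11, 31)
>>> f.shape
(11, 31)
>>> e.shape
(31, 11)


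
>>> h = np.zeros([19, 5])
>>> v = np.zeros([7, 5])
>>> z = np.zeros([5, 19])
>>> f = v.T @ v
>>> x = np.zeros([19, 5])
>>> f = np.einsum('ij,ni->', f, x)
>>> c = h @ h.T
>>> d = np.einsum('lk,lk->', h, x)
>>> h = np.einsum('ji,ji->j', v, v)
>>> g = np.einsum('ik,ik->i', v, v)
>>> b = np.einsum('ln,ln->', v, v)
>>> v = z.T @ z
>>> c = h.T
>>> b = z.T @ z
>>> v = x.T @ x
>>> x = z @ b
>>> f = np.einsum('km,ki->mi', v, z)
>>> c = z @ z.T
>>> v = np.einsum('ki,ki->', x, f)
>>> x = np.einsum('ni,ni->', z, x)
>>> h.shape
(7,)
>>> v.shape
()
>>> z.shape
(5, 19)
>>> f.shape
(5, 19)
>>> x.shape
()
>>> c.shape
(5, 5)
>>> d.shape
()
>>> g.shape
(7,)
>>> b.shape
(19, 19)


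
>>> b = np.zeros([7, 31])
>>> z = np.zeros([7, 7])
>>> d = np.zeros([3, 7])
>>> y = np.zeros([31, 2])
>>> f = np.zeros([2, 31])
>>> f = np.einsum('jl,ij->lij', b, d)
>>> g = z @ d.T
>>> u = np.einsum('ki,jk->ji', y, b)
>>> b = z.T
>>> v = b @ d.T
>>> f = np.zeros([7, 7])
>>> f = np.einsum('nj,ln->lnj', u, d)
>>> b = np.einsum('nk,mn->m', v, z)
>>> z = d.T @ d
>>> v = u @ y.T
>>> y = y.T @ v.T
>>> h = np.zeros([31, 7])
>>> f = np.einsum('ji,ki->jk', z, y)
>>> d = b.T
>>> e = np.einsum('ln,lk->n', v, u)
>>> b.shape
(7,)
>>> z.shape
(7, 7)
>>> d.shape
(7,)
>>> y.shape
(2, 7)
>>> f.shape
(7, 2)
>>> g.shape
(7, 3)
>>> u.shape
(7, 2)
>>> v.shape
(7, 31)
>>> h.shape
(31, 7)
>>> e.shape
(31,)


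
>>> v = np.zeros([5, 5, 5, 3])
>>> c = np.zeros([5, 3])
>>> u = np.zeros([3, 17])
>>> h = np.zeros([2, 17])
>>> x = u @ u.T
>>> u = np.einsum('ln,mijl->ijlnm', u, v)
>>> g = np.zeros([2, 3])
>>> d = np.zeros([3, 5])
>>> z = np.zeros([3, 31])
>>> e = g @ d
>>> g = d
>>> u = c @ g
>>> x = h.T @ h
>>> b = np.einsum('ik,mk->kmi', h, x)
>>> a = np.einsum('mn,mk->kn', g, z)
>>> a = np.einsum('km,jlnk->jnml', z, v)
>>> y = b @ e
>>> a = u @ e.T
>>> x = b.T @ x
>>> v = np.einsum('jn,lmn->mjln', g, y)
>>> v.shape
(17, 3, 17, 5)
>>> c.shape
(5, 3)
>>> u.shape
(5, 5)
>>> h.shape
(2, 17)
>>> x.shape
(2, 17, 17)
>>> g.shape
(3, 5)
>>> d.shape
(3, 5)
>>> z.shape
(3, 31)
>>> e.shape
(2, 5)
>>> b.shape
(17, 17, 2)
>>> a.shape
(5, 2)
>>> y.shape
(17, 17, 5)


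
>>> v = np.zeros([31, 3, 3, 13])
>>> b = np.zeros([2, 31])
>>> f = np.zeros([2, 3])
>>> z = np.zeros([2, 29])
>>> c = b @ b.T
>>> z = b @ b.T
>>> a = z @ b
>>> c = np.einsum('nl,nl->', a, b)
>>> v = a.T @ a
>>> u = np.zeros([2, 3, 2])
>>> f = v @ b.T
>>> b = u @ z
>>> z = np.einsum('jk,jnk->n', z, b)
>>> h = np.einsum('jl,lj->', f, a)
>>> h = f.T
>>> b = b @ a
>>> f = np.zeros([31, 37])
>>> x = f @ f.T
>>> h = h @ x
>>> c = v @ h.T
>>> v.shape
(31, 31)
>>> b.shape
(2, 3, 31)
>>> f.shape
(31, 37)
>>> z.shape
(3,)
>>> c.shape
(31, 2)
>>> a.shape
(2, 31)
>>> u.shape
(2, 3, 2)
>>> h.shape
(2, 31)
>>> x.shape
(31, 31)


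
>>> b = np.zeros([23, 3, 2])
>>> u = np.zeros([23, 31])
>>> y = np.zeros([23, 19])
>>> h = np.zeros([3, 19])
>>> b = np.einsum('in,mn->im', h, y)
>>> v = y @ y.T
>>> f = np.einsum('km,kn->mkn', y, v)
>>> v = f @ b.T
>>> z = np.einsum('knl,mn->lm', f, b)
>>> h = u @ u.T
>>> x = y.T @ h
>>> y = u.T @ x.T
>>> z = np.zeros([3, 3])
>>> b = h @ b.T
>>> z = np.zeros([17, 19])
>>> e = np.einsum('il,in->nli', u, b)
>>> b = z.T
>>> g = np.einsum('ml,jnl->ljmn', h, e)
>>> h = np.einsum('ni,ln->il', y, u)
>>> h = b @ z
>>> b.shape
(19, 17)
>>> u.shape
(23, 31)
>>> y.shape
(31, 19)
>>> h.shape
(19, 19)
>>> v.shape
(19, 23, 3)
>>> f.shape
(19, 23, 23)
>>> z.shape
(17, 19)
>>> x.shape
(19, 23)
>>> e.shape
(3, 31, 23)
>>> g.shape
(23, 3, 23, 31)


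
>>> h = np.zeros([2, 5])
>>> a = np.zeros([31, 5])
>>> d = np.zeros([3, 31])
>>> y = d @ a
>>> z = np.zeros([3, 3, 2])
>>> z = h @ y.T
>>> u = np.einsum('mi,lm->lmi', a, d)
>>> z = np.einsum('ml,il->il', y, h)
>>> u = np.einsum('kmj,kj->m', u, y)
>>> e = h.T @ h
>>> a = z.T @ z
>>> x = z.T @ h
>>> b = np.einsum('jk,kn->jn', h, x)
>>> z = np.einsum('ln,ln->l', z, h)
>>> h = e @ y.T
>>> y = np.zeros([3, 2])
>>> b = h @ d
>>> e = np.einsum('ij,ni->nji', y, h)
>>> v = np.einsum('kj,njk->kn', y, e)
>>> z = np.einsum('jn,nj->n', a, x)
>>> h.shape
(5, 3)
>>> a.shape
(5, 5)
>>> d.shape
(3, 31)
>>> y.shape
(3, 2)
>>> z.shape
(5,)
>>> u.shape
(31,)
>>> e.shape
(5, 2, 3)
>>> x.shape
(5, 5)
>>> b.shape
(5, 31)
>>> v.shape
(3, 5)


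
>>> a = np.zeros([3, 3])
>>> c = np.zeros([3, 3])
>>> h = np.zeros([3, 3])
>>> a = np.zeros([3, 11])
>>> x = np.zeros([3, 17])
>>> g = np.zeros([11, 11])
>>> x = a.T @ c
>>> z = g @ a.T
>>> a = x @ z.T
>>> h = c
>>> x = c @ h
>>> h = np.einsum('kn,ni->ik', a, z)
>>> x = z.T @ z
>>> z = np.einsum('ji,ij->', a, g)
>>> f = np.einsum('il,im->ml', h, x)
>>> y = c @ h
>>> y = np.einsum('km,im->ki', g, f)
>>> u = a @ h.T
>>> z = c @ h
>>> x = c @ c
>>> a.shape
(11, 11)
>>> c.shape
(3, 3)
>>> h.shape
(3, 11)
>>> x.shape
(3, 3)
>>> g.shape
(11, 11)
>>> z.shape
(3, 11)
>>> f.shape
(3, 11)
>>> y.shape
(11, 3)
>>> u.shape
(11, 3)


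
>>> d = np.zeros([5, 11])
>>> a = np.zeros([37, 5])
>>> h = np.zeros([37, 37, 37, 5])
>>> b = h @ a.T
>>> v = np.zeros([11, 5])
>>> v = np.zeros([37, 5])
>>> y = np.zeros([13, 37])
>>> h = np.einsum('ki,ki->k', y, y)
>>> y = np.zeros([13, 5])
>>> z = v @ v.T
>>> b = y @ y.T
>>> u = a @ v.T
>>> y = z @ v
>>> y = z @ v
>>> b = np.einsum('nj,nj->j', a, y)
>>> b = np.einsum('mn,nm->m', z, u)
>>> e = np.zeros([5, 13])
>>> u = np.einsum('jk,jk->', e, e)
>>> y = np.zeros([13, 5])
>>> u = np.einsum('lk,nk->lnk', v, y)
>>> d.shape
(5, 11)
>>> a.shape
(37, 5)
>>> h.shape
(13,)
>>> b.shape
(37,)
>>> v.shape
(37, 5)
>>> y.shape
(13, 5)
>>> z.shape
(37, 37)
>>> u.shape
(37, 13, 5)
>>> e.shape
(5, 13)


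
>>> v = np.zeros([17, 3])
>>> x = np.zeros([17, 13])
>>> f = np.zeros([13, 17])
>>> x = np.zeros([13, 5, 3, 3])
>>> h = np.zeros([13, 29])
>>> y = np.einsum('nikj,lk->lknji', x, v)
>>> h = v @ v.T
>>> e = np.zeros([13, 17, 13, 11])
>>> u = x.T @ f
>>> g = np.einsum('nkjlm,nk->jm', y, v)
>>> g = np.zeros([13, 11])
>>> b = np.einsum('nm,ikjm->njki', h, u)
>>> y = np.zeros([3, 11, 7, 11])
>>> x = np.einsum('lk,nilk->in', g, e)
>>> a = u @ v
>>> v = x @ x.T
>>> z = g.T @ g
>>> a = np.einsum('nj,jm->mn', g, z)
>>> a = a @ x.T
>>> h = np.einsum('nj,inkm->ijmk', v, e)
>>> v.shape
(17, 17)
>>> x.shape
(17, 13)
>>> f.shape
(13, 17)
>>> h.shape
(13, 17, 11, 13)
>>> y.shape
(3, 11, 7, 11)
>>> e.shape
(13, 17, 13, 11)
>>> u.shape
(3, 3, 5, 17)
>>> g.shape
(13, 11)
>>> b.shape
(17, 5, 3, 3)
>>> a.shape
(11, 17)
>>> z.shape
(11, 11)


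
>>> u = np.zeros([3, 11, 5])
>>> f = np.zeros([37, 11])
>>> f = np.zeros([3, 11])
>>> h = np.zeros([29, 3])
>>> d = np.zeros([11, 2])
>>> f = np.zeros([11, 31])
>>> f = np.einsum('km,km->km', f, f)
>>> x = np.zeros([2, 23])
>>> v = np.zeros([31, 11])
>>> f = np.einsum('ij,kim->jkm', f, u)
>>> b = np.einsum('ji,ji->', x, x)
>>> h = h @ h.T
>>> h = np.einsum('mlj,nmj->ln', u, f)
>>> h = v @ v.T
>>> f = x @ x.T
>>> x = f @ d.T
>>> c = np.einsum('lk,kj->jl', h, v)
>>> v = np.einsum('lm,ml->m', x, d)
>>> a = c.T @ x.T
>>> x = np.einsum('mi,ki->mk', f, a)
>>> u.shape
(3, 11, 5)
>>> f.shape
(2, 2)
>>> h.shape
(31, 31)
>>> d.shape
(11, 2)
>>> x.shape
(2, 31)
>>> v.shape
(11,)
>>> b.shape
()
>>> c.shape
(11, 31)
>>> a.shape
(31, 2)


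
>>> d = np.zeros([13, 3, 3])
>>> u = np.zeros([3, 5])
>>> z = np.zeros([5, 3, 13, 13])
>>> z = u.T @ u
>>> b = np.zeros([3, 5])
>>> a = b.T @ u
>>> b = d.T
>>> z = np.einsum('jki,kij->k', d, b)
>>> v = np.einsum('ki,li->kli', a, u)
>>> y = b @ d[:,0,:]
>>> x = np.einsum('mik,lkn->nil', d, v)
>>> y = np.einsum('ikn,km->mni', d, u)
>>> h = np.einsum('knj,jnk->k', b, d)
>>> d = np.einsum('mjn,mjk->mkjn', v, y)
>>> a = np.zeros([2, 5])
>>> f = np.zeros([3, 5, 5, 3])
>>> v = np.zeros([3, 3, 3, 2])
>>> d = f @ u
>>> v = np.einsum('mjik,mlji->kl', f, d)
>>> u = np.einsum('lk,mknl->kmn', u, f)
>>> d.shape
(3, 5, 5, 5)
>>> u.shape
(5, 3, 5)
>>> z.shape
(3,)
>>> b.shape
(3, 3, 13)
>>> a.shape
(2, 5)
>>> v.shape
(3, 5)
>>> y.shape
(5, 3, 13)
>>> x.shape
(5, 3, 5)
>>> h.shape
(3,)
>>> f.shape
(3, 5, 5, 3)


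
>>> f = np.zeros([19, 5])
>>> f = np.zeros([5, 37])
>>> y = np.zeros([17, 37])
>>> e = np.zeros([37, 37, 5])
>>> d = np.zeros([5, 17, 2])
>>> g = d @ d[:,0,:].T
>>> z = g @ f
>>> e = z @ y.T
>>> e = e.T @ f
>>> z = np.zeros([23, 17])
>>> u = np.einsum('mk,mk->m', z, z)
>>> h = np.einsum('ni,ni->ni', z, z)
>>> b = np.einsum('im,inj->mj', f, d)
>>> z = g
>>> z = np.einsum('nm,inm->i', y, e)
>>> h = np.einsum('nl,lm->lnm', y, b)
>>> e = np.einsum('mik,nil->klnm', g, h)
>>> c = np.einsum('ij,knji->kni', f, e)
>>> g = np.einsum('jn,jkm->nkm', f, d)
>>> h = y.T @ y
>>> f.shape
(5, 37)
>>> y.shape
(17, 37)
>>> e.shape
(5, 2, 37, 5)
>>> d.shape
(5, 17, 2)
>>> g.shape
(37, 17, 2)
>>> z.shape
(17,)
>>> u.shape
(23,)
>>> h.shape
(37, 37)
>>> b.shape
(37, 2)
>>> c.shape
(5, 2, 5)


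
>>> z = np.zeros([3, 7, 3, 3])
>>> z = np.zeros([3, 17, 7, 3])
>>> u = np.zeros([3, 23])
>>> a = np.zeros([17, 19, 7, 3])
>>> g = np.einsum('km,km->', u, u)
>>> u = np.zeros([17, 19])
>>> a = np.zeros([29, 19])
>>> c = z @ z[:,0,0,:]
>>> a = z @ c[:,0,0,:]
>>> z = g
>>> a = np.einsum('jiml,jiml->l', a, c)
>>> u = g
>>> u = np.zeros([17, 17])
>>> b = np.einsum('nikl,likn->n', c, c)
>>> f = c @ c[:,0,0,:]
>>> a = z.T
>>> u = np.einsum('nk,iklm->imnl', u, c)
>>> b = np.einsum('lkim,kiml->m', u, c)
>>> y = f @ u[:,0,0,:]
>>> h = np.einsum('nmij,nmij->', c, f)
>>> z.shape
()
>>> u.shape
(3, 3, 17, 7)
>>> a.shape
()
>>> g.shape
()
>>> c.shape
(3, 17, 7, 3)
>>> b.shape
(7,)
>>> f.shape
(3, 17, 7, 3)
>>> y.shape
(3, 17, 7, 7)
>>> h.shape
()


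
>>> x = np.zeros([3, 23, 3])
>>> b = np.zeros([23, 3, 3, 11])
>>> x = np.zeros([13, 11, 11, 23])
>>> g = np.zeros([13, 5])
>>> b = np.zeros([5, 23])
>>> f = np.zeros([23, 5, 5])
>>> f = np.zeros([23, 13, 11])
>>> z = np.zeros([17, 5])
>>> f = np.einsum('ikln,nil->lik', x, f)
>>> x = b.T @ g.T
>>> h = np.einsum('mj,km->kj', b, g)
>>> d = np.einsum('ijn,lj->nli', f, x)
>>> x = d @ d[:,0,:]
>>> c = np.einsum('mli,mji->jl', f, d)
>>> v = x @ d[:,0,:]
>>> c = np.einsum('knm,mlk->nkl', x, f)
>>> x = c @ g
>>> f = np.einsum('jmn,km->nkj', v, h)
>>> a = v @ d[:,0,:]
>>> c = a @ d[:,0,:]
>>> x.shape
(23, 11, 5)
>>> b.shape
(5, 23)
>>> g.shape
(13, 5)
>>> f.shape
(11, 13, 11)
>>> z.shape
(17, 5)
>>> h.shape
(13, 23)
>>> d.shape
(11, 23, 11)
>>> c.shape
(11, 23, 11)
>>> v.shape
(11, 23, 11)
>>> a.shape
(11, 23, 11)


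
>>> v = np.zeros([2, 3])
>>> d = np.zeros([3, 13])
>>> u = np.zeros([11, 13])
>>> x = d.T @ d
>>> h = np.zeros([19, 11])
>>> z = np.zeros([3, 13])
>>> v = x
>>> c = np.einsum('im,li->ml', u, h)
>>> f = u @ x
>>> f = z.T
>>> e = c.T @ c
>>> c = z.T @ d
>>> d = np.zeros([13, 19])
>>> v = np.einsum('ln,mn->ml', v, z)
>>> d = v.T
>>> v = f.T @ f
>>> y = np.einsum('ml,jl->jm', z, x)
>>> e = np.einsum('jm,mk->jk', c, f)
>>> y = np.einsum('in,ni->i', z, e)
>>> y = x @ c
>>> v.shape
(3, 3)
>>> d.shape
(13, 3)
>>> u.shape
(11, 13)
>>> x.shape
(13, 13)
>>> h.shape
(19, 11)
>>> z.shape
(3, 13)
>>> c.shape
(13, 13)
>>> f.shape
(13, 3)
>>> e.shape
(13, 3)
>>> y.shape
(13, 13)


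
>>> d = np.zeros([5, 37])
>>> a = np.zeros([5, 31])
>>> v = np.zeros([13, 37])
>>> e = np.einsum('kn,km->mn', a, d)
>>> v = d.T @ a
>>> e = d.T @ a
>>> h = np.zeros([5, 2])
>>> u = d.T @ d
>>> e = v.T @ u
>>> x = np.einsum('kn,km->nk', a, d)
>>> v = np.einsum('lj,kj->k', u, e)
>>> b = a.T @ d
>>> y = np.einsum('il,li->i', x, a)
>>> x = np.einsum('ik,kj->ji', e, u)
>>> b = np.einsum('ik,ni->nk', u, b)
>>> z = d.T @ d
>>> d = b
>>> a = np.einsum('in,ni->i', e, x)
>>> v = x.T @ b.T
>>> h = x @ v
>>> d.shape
(31, 37)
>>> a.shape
(31,)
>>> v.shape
(31, 31)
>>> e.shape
(31, 37)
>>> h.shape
(37, 31)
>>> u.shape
(37, 37)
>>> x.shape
(37, 31)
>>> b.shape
(31, 37)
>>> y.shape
(31,)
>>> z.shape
(37, 37)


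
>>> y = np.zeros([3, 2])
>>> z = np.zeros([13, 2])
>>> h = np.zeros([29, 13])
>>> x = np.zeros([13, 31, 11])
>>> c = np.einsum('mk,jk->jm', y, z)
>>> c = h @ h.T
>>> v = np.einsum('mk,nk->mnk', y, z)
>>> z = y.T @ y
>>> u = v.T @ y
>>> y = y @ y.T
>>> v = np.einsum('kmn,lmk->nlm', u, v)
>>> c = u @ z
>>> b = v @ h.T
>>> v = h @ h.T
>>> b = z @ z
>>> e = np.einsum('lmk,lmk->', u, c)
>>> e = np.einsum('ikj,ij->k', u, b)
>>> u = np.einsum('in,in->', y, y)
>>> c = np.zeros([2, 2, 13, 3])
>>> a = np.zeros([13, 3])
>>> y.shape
(3, 3)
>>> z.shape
(2, 2)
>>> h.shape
(29, 13)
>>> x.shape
(13, 31, 11)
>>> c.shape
(2, 2, 13, 3)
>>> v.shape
(29, 29)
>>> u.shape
()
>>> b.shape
(2, 2)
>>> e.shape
(13,)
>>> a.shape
(13, 3)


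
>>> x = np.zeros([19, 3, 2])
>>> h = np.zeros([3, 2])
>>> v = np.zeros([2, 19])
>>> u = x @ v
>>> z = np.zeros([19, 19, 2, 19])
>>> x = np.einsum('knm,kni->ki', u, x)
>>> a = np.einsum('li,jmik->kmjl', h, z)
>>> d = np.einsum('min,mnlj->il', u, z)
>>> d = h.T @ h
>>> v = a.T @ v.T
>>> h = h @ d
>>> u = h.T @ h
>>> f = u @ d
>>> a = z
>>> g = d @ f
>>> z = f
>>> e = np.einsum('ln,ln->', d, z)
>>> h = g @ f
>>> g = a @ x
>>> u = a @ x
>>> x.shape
(19, 2)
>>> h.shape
(2, 2)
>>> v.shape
(3, 19, 19, 2)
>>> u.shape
(19, 19, 2, 2)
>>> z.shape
(2, 2)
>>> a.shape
(19, 19, 2, 19)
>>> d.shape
(2, 2)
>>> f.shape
(2, 2)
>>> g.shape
(19, 19, 2, 2)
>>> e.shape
()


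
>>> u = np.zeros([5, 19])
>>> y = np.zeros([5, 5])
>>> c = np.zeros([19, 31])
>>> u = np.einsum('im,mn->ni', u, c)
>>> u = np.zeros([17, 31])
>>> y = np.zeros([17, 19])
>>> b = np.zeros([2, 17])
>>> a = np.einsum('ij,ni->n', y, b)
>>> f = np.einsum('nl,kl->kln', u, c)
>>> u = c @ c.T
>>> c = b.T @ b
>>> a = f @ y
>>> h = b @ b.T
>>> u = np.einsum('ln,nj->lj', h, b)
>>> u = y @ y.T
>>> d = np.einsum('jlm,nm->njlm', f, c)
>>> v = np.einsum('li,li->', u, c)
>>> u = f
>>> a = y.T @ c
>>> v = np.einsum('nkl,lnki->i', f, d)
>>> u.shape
(19, 31, 17)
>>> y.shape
(17, 19)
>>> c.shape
(17, 17)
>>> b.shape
(2, 17)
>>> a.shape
(19, 17)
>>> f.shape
(19, 31, 17)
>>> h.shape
(2, 2)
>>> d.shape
(17, 19, 31, 17)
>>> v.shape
(17,)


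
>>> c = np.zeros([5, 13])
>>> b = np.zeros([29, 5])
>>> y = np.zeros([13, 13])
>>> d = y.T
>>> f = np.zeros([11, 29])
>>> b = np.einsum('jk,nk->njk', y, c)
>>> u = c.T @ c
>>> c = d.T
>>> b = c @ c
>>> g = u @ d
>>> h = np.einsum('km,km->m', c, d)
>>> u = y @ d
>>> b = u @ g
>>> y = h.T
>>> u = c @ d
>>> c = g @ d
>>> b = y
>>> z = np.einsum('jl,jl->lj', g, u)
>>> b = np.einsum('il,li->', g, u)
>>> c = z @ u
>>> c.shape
(13, 13)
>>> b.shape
()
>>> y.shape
(13,)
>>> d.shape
(13, 13)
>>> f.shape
(11, 29)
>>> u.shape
(13, 13)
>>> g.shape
(13, 13)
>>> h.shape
(13,)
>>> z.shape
(13, 13)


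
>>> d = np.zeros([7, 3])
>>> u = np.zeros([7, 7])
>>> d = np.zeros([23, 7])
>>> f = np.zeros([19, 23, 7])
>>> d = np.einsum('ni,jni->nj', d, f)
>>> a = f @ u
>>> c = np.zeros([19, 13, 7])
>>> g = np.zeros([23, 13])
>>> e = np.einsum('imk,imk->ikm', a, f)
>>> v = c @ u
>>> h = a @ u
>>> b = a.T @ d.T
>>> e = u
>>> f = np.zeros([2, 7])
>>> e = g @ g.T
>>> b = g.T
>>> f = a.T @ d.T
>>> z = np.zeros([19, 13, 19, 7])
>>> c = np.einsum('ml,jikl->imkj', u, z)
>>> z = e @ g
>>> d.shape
(23, 19)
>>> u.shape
(7, 7)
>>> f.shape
(7, 23, 23)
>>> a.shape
(19, 23, 7)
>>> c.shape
(13, 7, 19, 19)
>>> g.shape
(23, 13)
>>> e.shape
(23, 23)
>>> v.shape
(19, 13, 7)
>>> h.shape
(19, 23, 7)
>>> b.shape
(13, 23)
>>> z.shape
(23, 13)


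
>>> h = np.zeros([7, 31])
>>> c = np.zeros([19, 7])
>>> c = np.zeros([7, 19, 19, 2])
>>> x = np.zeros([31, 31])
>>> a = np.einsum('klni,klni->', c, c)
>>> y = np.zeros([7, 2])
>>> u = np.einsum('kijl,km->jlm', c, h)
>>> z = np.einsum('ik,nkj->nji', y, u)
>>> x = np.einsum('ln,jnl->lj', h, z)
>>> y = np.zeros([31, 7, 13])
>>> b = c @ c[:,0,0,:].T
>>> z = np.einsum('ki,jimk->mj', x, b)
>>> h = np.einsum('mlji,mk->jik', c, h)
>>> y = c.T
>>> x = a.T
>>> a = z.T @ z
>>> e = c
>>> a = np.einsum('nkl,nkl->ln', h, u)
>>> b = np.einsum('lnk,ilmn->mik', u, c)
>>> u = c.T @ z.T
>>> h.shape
(19, 2, 31)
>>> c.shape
(7, 19, 19, 2)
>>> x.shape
()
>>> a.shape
(31, 19)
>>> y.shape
(2, 19, 19, 7)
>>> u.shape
(2, 19, 19, 19)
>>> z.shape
(19, 7)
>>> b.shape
(19, 7, 31)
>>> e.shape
(7, 19, 19, 2)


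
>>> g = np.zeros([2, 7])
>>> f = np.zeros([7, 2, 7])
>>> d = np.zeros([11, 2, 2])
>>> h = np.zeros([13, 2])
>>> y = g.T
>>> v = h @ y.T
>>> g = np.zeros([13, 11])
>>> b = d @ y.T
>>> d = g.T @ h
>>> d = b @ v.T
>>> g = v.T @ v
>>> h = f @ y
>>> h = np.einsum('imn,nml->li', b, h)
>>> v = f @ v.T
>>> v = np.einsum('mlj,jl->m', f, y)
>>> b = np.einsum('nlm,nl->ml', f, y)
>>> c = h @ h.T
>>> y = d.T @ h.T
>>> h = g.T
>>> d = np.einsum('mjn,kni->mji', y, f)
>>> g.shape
(7, 7)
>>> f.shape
(7, 2, 7)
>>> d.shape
(13, 2, 7)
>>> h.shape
(7, 7)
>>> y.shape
(13, 2, 2)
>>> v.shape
(7,)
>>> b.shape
(7, 2)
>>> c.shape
(2, 2)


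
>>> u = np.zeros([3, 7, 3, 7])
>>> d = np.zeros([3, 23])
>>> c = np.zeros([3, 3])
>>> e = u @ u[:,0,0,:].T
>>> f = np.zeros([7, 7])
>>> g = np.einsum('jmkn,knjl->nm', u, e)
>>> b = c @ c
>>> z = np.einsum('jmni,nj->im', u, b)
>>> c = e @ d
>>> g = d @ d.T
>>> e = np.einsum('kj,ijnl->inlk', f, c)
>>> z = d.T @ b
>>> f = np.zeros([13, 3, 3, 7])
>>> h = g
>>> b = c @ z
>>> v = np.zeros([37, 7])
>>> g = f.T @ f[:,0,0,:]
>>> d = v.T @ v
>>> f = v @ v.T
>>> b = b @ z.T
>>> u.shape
(3, 7, 3, 7)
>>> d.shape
(7, 7)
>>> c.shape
(3, 7, 3, 23)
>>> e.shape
(3, 3, 23, 7)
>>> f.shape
(37, 37)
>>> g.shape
(7, 3, 3, 7)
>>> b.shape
(3, 7, 3, 23)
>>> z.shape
(23, 3)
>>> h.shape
(3, 3)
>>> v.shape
(37, 7)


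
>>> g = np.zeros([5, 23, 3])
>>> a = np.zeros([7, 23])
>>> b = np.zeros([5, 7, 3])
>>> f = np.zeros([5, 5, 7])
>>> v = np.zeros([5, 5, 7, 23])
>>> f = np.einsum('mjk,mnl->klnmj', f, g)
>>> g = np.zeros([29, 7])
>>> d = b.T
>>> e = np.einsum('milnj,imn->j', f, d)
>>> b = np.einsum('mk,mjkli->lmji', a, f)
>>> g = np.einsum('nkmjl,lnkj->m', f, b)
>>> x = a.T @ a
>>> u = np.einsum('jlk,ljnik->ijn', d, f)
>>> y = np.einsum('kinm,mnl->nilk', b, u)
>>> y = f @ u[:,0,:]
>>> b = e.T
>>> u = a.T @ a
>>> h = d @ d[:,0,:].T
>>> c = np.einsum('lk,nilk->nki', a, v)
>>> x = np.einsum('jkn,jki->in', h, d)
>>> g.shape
(23,)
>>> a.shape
(7, 23)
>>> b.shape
(5,)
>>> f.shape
(7, 3, 23, 5, 5)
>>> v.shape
(5, 5, 7, 23)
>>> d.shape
(3, 7, 5)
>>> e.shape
(5,)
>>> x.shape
(5, 3)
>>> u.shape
(23, 23)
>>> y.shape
(7, 3, 23, 5, 23)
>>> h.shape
(3, 7, 3)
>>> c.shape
(5, 23, 5)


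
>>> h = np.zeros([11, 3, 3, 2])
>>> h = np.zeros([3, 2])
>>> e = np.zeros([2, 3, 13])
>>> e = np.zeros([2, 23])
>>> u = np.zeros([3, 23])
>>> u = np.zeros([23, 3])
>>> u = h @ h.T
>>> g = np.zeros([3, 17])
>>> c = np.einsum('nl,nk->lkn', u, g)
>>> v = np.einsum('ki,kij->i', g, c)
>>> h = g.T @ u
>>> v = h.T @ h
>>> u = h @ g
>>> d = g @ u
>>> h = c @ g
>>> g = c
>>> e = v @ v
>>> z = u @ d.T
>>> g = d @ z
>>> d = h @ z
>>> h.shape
(3, 17, 17)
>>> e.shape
(3, 3)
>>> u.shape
(17, 17)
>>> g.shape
(3, 3)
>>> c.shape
(3, 17, 3)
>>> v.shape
(3, 3)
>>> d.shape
(3, 17, 3)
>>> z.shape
(17, 3)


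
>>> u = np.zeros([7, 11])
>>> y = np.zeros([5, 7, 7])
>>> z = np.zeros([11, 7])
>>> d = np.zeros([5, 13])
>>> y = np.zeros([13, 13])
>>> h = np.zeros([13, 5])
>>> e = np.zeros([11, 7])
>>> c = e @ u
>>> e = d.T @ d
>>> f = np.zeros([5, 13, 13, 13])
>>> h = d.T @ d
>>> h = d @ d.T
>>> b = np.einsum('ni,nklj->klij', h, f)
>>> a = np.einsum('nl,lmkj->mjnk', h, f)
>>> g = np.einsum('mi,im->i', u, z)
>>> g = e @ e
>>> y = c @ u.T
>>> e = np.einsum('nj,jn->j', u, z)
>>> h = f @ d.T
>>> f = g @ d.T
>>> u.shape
(7, 11)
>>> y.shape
(11, 7)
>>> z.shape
(11, 7)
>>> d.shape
(5, 13)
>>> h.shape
(5, 13, 13, 5)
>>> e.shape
(11,)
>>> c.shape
(11, 11)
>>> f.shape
(13, 5)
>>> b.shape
(13, 13, 5, 13)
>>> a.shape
(13, 13, 5, 13)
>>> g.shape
(13, 13)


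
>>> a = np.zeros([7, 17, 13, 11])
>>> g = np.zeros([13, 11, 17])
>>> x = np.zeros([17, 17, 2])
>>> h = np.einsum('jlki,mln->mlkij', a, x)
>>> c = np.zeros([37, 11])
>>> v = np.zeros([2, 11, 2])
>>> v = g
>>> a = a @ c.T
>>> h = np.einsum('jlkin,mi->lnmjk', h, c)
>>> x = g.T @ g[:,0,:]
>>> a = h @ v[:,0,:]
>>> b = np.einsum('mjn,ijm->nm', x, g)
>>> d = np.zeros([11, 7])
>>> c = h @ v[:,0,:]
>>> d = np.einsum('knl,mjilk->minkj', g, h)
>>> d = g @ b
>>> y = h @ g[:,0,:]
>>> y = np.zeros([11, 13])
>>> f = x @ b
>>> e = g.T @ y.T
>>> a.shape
(17, 7, 37, 17, 17)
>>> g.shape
(13, 11, 17)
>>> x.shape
(17, 11, 17)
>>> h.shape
(17, 7, 37, 17, 13)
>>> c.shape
(17, 7, 37, 17, 17)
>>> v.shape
(13, 11, 17)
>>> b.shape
(17, 17)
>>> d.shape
(13, 11, 17)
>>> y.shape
(11, 13)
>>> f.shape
(17, 11, 17)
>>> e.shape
(17, 11, 11)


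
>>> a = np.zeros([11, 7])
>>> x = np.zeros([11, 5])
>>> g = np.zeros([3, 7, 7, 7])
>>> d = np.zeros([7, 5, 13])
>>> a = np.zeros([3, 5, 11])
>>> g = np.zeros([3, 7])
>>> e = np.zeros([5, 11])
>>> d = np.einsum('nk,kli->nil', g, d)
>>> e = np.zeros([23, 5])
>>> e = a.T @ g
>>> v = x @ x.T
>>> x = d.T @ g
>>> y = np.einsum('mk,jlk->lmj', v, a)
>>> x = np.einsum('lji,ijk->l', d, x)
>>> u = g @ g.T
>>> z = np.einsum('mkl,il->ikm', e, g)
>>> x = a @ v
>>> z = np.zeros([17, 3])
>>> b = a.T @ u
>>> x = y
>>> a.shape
(3, 5, 11)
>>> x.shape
(5, 11, 3)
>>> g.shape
(3, 7)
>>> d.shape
(3, 13, 5)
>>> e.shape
(11, 5, 7)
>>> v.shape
(11, 11)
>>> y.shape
(5, 11, 3)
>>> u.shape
(3, 3)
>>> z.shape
(17, 3)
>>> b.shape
(11, 5, 3)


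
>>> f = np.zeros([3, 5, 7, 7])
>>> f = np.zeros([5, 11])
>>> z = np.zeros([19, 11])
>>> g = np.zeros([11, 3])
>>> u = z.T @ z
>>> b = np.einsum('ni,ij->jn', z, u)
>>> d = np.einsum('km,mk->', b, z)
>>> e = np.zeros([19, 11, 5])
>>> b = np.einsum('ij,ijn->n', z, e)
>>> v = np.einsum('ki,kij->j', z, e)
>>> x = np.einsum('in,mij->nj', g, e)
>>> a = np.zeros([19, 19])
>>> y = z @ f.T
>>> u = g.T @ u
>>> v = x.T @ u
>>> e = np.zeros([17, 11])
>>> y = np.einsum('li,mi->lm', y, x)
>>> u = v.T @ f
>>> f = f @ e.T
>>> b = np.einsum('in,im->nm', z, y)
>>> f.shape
(5, 17)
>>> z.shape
(19, 11)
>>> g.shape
(11, 3)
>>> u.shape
(11, 11)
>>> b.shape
(11, 3)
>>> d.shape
()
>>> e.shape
(17, 11)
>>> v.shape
(5, 11)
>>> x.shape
(3, 5)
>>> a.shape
(19, 19)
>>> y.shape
(19, 3)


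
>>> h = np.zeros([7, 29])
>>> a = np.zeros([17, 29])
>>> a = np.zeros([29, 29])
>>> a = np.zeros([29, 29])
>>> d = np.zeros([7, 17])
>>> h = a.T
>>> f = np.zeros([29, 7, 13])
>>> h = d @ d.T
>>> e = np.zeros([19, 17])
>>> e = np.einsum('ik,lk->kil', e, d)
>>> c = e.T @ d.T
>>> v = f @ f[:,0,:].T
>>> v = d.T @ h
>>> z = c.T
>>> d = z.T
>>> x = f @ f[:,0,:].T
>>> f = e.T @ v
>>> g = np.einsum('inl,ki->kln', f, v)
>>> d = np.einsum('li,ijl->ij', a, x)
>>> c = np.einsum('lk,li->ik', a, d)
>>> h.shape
(7, 7)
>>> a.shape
(29, 29)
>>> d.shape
(29, 7)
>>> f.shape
(7, 19, 7)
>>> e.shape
(17, 19, 7)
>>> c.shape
(7, 29)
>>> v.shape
(17, 7)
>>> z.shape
(7, 19, 7)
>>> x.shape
(29, 7, 29)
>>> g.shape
(17, 7, 19)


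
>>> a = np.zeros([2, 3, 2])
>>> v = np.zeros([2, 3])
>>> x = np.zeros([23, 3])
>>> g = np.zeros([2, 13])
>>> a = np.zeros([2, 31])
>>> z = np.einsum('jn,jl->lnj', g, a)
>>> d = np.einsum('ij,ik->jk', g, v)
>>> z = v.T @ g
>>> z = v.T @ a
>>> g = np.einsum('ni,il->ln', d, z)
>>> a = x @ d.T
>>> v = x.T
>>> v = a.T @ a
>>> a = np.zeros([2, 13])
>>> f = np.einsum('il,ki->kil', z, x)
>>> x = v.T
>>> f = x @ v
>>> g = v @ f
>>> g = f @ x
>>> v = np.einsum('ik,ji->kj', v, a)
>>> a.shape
(2, 13)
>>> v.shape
(13, 2)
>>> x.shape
(13, 13)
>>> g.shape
(13, 13)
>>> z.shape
(3, 31)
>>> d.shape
(13, 3)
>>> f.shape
(13, 13)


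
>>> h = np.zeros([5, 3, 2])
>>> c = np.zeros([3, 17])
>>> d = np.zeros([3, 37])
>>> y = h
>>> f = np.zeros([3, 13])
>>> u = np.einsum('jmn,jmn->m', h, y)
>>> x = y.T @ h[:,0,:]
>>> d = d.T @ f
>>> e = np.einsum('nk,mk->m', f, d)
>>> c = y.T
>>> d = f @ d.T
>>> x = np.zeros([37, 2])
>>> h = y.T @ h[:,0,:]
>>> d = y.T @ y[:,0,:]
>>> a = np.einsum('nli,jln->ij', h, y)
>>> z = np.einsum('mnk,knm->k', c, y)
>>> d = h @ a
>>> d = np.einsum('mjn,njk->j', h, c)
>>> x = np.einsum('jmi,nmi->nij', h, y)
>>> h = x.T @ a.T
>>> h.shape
(2, 2, 2)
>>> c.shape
(2, 3, 5)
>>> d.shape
(3,)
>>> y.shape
(5, 3, 2)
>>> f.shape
(3, 13)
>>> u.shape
(3,)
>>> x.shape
(5, 2, 2)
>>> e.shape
(37,)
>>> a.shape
(2, 5)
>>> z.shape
(5,)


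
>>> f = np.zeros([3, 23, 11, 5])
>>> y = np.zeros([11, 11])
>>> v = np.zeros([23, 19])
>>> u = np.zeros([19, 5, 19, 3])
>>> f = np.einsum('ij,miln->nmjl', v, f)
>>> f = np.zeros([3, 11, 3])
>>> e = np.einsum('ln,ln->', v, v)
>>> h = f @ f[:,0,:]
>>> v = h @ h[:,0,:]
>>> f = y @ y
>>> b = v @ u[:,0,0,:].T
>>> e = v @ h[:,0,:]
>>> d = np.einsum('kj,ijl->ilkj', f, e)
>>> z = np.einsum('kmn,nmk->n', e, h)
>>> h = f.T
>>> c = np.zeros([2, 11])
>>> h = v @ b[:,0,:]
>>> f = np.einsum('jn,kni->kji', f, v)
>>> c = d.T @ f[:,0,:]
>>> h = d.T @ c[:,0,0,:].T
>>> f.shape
(3, 11, 3)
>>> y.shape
(11, 11)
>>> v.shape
(3, 11, 3)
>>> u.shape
(19, 5, 19, 3)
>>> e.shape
(3, 11, 3)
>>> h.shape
(11, 11, 3, 11)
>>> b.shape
(3, 11, 19)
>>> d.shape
(3, 3, 11, 11)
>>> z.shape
(3,)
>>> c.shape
(11, 11, 3, 3)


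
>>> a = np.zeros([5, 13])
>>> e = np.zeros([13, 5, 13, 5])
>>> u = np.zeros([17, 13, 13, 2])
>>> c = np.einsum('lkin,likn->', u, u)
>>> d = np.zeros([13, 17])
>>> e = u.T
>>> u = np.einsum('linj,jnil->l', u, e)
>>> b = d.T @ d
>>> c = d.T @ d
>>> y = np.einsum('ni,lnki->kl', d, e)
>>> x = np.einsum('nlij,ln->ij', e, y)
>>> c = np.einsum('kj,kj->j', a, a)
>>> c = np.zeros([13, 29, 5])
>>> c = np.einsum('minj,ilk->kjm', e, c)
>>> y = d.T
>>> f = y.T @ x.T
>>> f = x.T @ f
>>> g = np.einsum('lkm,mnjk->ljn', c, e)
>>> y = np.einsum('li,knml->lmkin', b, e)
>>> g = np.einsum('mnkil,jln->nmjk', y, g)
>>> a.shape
(5, 13)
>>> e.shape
(2, 13, 13, 17)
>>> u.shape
(17,)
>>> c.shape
(5, 17, 2)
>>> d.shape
(13, 17)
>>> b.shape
(17, 17)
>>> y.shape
(17, 13, 2, 17, 13)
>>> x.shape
(13, 17)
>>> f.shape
(17, 13)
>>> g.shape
(13, 17, 5, 2)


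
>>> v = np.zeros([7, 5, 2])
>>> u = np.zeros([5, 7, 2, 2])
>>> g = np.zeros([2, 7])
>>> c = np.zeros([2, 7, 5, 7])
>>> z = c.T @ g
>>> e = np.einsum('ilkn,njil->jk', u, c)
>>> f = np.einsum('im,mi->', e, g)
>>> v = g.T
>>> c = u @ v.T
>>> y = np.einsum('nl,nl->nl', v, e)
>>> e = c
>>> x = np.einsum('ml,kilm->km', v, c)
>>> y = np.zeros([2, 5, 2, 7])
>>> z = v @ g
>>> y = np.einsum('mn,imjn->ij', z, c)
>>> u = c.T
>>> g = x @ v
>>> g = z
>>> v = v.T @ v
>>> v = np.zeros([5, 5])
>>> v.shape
(5, 5)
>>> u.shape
(7, 2, 7, 5)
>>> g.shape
(7, 7)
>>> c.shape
(5, 7, 2, 7)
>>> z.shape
(7, 7)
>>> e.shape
(5, 7, 2, 7)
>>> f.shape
()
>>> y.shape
(5, 2)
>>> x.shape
(5, 7)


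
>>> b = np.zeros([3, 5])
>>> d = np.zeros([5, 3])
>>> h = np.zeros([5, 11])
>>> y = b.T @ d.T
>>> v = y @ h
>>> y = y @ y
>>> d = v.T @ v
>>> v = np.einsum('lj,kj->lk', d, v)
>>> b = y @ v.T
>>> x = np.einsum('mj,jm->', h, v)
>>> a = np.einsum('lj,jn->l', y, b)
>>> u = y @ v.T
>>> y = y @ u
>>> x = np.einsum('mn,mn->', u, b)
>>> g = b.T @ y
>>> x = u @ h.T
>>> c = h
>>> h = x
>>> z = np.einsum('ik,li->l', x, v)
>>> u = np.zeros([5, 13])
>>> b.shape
(5, 11)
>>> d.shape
(11, 11)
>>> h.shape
(5, 5)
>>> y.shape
(5, 11)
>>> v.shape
(11, 5)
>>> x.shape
(5, 5)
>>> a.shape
(5,)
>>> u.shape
(5, 13)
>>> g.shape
(11, 11)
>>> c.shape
(5, 11)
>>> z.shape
(11,)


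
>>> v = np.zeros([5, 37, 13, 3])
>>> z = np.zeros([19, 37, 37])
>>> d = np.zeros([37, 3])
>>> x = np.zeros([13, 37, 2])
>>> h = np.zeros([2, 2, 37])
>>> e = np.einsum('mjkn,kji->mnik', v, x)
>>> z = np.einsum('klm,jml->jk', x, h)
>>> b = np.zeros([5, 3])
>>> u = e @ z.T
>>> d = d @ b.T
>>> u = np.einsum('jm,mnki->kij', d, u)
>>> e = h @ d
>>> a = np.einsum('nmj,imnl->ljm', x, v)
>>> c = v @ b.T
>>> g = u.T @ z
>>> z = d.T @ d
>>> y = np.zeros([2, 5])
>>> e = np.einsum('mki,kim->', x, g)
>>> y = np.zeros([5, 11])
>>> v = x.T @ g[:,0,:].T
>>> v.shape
(2, 37, 37)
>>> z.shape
(5, 5)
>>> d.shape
(37, 5)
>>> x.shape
(13, 37, 2)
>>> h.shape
(2, 2, 37)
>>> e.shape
()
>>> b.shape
(5, 3)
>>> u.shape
(2, 2, 37)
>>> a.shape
(3, 2, 37)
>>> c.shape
(5, 37, 13, 5)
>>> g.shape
(37, 2, 13)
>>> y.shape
(5, 11)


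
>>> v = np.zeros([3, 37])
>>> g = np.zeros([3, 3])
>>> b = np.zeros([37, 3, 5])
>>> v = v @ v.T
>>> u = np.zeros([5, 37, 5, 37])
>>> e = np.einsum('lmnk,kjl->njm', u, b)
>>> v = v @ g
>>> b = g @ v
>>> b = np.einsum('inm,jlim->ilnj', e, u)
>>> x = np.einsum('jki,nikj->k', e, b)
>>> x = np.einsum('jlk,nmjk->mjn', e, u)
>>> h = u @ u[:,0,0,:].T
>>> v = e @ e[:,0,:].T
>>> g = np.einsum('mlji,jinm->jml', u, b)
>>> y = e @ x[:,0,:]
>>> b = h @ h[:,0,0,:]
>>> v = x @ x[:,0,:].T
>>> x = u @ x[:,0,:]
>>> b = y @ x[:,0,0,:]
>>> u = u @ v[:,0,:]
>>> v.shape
(37, 5, 37)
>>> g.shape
(5, 5, 37)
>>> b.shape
(5, 3, 5)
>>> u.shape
(5, 37, 5, 37)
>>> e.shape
(5, 3, 37)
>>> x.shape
(5, 37, 5, 5)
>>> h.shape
(5, 37, 5, 5)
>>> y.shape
(5, 3, 5)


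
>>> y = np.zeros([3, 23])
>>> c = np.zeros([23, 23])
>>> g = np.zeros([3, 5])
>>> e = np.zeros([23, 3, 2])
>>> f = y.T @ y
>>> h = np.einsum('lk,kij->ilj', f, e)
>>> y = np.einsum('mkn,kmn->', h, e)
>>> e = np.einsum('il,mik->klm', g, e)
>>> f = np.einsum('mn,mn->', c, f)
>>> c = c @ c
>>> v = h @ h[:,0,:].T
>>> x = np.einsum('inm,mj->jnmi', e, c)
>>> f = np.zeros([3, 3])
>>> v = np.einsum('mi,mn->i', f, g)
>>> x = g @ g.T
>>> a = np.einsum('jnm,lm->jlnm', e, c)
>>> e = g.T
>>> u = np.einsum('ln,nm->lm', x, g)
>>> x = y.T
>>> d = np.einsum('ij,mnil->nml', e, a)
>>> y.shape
()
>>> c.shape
(23, 23)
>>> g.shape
(3, 5)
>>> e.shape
(5, 3)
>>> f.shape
(3, 3)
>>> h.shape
(3, 23, 2)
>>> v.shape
(3,)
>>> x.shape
()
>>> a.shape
(2, 23, 5, 23)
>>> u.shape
(3, 5)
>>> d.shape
(23, 2, 23)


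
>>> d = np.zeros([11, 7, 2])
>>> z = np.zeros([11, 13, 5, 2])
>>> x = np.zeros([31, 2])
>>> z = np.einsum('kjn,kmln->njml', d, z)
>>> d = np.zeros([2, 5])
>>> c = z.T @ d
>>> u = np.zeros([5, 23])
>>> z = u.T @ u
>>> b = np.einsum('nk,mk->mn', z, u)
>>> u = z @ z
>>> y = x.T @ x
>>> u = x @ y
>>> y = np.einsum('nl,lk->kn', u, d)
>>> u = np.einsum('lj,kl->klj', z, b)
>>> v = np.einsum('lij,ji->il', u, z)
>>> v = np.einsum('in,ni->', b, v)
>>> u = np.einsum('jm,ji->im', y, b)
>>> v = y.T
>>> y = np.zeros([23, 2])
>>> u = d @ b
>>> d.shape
(2, 5)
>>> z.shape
(23, 23)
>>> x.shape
(31, 2)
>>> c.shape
(5, 13, 7, 5)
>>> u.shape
(2, 23)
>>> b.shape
(5, 23)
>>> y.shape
(23, 2)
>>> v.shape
(31, 5)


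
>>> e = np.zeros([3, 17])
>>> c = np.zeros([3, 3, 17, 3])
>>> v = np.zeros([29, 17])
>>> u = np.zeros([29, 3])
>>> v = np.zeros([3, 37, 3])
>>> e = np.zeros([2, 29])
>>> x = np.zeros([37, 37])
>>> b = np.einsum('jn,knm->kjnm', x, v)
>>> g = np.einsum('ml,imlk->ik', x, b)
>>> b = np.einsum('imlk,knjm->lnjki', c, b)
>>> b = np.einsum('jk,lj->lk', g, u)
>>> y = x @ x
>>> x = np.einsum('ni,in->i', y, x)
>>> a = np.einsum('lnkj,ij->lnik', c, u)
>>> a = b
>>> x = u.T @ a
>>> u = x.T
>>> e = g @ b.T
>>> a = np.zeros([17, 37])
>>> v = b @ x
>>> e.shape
(3, 29)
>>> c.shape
(3, 3, 17, 3)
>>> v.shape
(29, 3)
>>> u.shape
(3, 3)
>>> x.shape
(3, 3)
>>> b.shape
(29, 3)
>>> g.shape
(3, 3)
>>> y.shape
(37, 37)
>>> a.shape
(17, 37)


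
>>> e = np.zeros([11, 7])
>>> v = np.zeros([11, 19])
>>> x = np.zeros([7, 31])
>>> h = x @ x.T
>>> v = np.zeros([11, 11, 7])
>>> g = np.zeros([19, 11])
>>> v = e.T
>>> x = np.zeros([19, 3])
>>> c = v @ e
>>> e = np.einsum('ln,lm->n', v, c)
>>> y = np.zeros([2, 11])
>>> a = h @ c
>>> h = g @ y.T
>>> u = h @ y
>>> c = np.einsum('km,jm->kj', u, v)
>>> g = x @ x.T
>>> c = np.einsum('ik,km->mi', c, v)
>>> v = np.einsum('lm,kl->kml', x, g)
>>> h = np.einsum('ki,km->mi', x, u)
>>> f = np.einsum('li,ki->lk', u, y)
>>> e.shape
(11,)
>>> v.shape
(19, 3, 19)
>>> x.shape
(19, 3)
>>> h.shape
(11, 3)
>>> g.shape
(19, 19)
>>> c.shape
(11, 19)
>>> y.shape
(2, 11)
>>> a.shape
(7, 7)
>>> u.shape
(19, 11)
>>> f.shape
(19, 2)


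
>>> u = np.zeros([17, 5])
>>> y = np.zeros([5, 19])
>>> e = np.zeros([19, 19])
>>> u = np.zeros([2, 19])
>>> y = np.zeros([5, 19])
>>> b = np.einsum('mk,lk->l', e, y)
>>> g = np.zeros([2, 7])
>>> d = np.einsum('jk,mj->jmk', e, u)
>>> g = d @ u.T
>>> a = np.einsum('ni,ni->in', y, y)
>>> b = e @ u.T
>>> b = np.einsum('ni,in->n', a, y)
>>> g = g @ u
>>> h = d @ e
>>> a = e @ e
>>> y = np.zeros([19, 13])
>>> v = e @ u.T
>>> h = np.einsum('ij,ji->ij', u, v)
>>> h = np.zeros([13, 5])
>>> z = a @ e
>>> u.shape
(2, 19)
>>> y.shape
(19, 13)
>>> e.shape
(19, 19)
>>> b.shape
(19,)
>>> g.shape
(19, 2, 19)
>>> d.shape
(19, 2, 19)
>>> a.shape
(19, 19)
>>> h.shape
(13, 5)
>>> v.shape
(19, 2)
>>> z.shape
(19, 19)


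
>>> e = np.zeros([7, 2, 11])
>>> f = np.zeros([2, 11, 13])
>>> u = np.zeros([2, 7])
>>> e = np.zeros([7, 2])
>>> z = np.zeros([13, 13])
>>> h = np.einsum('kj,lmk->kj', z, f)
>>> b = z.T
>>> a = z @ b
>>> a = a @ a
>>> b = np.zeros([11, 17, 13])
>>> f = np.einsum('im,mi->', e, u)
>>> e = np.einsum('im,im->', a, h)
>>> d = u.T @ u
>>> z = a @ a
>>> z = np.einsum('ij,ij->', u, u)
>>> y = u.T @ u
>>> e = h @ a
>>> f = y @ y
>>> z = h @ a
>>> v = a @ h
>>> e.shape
(13, 13)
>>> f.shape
(7, 7)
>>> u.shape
(2, 7)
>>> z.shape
(13, 13)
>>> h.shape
(13, 13)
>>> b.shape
(11, 17, 13)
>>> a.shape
(13, 13)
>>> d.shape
(7, 7)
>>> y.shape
(7, 7)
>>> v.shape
(13, 13)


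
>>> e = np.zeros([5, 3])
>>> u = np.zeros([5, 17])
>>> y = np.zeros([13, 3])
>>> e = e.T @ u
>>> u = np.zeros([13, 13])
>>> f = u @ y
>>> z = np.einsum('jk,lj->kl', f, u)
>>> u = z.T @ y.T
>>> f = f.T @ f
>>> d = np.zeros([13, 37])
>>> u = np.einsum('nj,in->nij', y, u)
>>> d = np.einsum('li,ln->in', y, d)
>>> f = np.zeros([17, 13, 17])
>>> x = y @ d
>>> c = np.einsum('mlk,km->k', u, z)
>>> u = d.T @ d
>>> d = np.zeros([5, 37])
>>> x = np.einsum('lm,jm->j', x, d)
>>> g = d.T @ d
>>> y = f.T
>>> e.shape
(3, 17)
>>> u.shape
(37, 37)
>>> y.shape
(17, 13, 17)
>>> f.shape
(17, 13, 17)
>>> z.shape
(3, 13)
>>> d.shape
(5, 37)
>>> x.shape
(5,)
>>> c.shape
(3,)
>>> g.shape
(37, 37)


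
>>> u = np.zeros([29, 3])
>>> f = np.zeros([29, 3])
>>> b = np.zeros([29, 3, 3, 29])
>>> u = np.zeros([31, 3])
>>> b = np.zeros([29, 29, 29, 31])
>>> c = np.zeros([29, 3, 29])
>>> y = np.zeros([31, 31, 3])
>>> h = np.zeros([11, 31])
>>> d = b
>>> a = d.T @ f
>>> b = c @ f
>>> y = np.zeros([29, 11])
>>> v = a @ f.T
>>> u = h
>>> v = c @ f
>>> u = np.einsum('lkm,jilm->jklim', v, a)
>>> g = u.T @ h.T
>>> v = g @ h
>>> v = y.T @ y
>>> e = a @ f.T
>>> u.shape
(31, 3, 29, 29, 3)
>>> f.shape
(29, 3)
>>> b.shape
(29, 3, 3)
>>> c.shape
(29, 3, 29)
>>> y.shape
(29, 11)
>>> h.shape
(11, 31)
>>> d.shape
(29, 29, 29, 31)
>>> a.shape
(31, 29, 29, 3)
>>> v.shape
(11, 11)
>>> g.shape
(3, 29, 29, 3, 11)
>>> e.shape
(31, 29, 29, 29)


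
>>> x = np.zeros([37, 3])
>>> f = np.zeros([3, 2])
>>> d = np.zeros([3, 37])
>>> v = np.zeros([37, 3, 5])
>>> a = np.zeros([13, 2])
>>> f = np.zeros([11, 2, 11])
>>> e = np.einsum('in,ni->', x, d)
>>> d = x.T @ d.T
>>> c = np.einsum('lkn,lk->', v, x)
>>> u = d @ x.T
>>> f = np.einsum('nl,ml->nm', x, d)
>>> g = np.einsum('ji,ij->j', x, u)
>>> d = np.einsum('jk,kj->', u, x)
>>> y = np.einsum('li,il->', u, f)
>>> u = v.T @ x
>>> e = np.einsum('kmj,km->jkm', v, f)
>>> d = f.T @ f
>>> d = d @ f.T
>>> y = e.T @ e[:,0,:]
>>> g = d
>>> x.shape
(37, 3)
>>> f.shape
(37, 3)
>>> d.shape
(3, 37)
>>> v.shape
(37, 3, 5)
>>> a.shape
(13, 2)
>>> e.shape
(5, 37, 3)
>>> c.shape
()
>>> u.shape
(5, 3, 3)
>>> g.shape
(3, 37)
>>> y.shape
(3, 37, 3)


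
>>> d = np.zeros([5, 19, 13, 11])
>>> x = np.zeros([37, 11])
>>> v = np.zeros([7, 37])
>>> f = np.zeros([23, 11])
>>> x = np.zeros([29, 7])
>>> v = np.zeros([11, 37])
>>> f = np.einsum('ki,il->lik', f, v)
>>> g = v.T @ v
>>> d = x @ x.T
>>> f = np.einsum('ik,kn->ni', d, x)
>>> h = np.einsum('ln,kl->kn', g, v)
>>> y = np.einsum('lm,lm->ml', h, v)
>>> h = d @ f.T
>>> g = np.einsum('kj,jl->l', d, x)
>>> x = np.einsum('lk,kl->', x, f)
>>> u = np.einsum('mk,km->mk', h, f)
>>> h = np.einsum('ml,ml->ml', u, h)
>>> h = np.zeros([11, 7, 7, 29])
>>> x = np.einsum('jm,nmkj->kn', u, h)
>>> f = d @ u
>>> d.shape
(29, 29)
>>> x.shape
(7, 11)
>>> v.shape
(11, 37)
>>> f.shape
(29, 7)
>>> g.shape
(7,)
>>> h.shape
(11, 7, 7, 29)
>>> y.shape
(37, 11)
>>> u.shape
(29, 7)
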